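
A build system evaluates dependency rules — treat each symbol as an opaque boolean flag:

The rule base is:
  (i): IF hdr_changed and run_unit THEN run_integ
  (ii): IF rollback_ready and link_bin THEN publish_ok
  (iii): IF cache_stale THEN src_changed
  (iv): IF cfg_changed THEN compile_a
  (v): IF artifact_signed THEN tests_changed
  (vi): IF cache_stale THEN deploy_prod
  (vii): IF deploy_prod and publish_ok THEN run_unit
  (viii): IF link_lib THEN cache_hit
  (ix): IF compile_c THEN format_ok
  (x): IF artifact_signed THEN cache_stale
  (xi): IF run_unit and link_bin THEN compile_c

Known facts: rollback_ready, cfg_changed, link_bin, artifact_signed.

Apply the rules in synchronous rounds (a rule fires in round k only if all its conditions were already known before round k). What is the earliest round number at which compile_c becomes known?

4

[1] (ii) [IF rollback_ready and link_bin THEN publish_ok]; (iv) [IF cfg_changed THEN compile_a]; (v) [IF artifact_signed THEN tests_changed]; (x) [IF artifact_signed THEN cache_stale]. ⇒ new: publish_ok, compile_a, tests_changed, cache_stale.
[2] (iii) [IF cache_stale THEN src_changed]; (vi) [IF cache_stale THEN deploy_prod]. ⇒ new: src_changed, deploy_prod.
[3] (vii) [IF deploy_prod and publish_ok THEN run_unit]. ⇒ new: run_unit.
[4] (xi) [IF run_unit and link_bin THEN compile_c]. ⇒ new: compile_c.
compile_c first appears in round 4.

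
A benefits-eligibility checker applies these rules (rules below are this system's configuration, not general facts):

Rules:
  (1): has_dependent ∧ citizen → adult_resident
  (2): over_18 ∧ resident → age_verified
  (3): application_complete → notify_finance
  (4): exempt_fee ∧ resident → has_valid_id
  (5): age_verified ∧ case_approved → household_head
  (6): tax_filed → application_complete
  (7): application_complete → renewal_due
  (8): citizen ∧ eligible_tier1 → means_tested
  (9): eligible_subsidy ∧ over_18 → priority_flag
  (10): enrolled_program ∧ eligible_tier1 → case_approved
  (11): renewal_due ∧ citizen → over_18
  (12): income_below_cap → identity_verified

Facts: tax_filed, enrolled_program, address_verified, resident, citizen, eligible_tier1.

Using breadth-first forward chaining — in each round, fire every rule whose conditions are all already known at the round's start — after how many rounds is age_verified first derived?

4

[1] (6) [tax_filed → application_complete]; (8) [citizen ∧ eligible_tier1 → means_tested]; (10) [enrolled_program ∧ eligible_tier1 → case_approved]. ⇒ new: application_complete, means_tested, case_approved.
[2] (3) [application_complete → notify_finance]; (7) [application_complete → renewal_due]. ⇒ new: notify_finance, renewal_due.
[3] (11) [renewal_due ∧ citizen → over_18]. ⇒ new: over_18.
[4] (2) [over_18 ∧ resident → age_verified]. ⇒ new: age_verified.
age_verified first appears in round 4.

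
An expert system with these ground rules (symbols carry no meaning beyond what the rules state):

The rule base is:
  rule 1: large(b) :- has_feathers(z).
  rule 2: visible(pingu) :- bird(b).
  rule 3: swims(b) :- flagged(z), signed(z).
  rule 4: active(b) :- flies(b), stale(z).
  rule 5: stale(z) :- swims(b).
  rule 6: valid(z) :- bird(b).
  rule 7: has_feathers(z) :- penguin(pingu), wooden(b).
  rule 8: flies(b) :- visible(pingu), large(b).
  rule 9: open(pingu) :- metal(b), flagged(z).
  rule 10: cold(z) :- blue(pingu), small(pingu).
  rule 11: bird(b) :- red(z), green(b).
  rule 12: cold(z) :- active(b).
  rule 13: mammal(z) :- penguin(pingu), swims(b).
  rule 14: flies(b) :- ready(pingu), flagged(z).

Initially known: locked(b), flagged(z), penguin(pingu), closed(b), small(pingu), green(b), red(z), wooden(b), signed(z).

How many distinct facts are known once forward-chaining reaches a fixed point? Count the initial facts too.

20

Round 1: rule 3 [swims(b) :- flagged(z), signed(z).]; rule 7 [has_feathers(z) :- penguin(pingu), wooden(b).]; rule 11 [bird(b) :- red(z), green(b).]. Adds swims(b), has_feathers(z), bird(b).
Round 2: rule 1 [large(b) :- has_feathers(z).]; rule 2 [visible(pingu) :- bird(b).]; rule 5 [stale(z) :- swims(b).]; rule 6 [valid(z) :- bird(b).]; rule 13 [mammal(z) :- penguin(pingu), swims(b).]. Adds large(b), visible(pingu), stale(z), valid(z), mammal(z).
Round 3: rule 8 [flies(b) :- visible(pingu), large(b).]. Adds flies(b).
Round 4: rule 4 [active(b) :- flies(b), stale(z).]. Adds active(b).
Round 5: rule 12 [cold(z) :- active(b).]. Adds cold(z).
Closure: {active(b), bird(b), closed(b), cold(z), flagged(z), flies(b), green(b), has_feathers(z), large(b), locked(b), mammal(z), penguin(pingu), red(z), signed(z), small(pingu), stale(z), swims(b), valid(z), visible(pingu), wooden(b)} — 20 facts.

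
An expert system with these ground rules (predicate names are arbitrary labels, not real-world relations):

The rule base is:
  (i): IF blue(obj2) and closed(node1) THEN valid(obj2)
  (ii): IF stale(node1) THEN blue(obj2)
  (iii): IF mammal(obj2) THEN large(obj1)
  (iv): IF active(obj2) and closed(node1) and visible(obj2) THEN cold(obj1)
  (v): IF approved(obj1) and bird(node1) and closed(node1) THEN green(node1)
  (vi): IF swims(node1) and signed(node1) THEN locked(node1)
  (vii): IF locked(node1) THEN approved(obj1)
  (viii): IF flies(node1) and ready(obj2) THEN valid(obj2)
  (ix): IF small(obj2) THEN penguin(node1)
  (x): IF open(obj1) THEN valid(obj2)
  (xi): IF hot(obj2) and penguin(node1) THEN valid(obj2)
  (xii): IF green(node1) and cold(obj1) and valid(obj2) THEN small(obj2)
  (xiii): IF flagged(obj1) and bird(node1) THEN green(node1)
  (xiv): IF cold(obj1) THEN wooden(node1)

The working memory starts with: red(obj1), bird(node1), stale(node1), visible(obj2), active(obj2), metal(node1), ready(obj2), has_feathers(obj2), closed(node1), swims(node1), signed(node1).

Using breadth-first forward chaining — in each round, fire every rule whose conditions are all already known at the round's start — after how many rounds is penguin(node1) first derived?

5

Round 1: (ii) [IF stale(node1) THEN blue(obj2)]; (iv) [IF active(obj2) and closed(node1) and visible(obj2) THEN cold(obj1)]; (vi) [IF swims(node1) and signed(node1) THEN locked(node1)]. Adds blue(obj2), cold(obj1), locked(node1).
Round 2: (i) [IF blue(obj2) and closed(node1) THEN valid(obj2)]; (vii) [IF locked(node1) THEN approved(obj1)]; (xiv) [IF cold(obj1) THEN wooden(node1)]. Adds valid(obj2), approved(obj1), wooden(node1).
Round 3: (v) [IF approved(obj1) and bird(node1) and closed(node1) THEN green(node1)]. Adds green(node1).
Round 4: (xii) [IF green(node1) and cold(obj1) and valid(obj2) THEN small(obj2)]. Adds small(obj2).
Round 5: (ix) [IF small(obj2) THEN penguin(node1)]. Adds penguin(node1).
penguin(node1) first appears in round 5.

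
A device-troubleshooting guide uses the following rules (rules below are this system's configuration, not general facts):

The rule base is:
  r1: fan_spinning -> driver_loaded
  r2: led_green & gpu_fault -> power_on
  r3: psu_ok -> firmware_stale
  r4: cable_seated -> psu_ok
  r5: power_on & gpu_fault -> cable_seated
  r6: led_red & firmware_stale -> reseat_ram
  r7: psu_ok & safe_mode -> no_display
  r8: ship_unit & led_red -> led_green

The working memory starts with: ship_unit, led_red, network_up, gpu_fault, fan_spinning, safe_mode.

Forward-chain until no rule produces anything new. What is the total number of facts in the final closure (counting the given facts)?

Round 1: r1 [fan_spinning -> driver_loaded]; r8 [ship_unit & led_red -> led_green]. New: driver_loaded, led_green.
Round 2: r2 [led_green & gpu_fault -> power_on]. New: power_on.
Round 3: r5 [power_on & gpu_fault -> cable_seated]. New: cable_seated.
Round 4: r4 [cable_seated -> psu_ok]. New: psu_ok.
Round 5: r3 [psu_ok -> firmware_stale]; r7 [psu_ok & safe_mode -> no_display]. New: firmware_stale, no_display.
Round 6: r6 [led_red & firmware_stale -> reseat_ram]. New: reseat_ram.
Closure: {cable_seated, driver_loaded, fan_spinning, firmware_stale, gpu_fault, led_green, led_red, network_up, no_display, power_on, psu_ok, reseat_ram, safe_mode, ship_unit} — 14 facts.

14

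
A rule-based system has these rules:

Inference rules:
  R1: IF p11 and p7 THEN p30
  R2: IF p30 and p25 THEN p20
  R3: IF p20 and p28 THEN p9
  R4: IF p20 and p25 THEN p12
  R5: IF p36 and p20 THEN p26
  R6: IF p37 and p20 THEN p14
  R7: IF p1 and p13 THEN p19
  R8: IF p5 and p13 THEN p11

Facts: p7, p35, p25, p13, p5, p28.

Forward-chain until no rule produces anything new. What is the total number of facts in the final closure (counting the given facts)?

Round 1 — R8, derive p11.
Round 2 — R1, derive p30.
Round 3 — R2, derive p20.
Round 4 — R3, R4, derive p9, p12.
Closure: {p11, p12, p13, p20, p25, p28, p30, p35, p5, p7, p9} — 11 facts.

11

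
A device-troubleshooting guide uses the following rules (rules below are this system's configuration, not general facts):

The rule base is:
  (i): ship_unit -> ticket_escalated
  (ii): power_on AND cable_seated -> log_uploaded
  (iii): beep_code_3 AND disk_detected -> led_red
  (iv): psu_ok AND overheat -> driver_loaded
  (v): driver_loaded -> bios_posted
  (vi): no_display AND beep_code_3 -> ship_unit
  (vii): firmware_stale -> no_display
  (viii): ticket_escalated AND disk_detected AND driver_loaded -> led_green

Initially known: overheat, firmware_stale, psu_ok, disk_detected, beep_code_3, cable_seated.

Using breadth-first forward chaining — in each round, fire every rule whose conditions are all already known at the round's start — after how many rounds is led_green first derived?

4

Round 1: (iii) [beep_code_3 AND disk_detected -> led_red]; (iv) [psu_ok AND overheat -> driver_loaded]; (vii) [firmware_stale -> no_display]. New: led_red, driver_loaded, no_display.
Round 2: (v) [driver_loaded -> bios_posted]; (vi) [no_display AND beep_code_3 -> ship_unit]. New: bios_posted, ship_unit.
Round 3: (i) [ship_unit -> ticket_escalated]. New: ticket_escalated.
Round 4: (viii) [ticket_escalated AND disk_detected AND driver_loaded -> led_green]. New: led_green.
led_green first appears in round 4.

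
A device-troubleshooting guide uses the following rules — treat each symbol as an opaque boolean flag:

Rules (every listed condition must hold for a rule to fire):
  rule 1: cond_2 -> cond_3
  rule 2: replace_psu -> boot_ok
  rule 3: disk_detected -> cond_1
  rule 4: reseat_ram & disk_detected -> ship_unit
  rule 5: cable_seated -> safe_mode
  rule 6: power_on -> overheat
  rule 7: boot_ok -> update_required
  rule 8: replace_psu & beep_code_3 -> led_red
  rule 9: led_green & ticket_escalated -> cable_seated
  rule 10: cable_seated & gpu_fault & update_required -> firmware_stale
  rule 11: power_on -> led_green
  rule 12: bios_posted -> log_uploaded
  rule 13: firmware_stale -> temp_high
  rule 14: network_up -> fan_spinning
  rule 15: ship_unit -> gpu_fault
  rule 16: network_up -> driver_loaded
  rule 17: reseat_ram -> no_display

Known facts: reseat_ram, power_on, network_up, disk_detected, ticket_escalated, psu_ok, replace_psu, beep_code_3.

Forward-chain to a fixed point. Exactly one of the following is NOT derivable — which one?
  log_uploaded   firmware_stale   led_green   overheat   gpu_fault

[1] rule 2 [replace_psu -> boot_ok]; rule 3 [disk_detected -> cond_1]; rule 4 [reseat_ram & disk_detected -> ship_unit]; rule 6 [power_on -> overheat]; rule 8 [replace_psu & beep_code_3 -> led_red]; rule 11 [power_on -> led_green]; rule 14 [network_up -> fan_spinning]; rule 16 [network_up -> driver_loaded]; rule 17 [reseat_ram -> no_display]. ⇒ new: boot_ok, cond_1, ship_unit, overheat, led_red, led_green, fan_spinning, driver_loaded, no_display.
[2] rule 7 [boot_ok -> update_required]; rule 9 [led_green & ticket_escalated -> cable_seated]; rule 15 [ship_unit -> gpu_fault]. ⇒ new: update_required, cable_seated, gpu_fault.
[3] rule 5 [cable_seated -> safe_mode]; rule 10 [cable_seated & gpu_fault & update_required -> firmware_stale]. ⇒ new: safe_mode, firmware_stale.
[4] rule 13 [firmware_stale -> temp_high]. ⇒ new: temp_high.
Derived: firmware_stale (round 3), led_green (round 1), gpu_fault (round 2), overheat (round 1). log_uploaded never appears in any round.

log_uploaded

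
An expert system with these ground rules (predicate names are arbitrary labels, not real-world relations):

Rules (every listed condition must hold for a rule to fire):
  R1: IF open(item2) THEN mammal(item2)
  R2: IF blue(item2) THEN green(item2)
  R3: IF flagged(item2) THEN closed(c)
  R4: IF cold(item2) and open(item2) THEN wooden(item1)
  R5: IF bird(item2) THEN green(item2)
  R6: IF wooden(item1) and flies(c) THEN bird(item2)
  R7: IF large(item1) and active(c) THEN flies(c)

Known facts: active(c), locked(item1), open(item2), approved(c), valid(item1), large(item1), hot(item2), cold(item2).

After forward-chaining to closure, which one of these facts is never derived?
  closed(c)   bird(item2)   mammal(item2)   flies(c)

closed(c)

Round 1 fires R1, R4, R7, giving mammal(item2), wooden(item1), flies(c).
Round 2 fires R6, giving bird(item2).
Round 3 fires R5, giving green(item2).
Derived: flies(c) (round 1), bird(item2) (round 2), mammal(item2) (round 1). closed(c) never appears in any round.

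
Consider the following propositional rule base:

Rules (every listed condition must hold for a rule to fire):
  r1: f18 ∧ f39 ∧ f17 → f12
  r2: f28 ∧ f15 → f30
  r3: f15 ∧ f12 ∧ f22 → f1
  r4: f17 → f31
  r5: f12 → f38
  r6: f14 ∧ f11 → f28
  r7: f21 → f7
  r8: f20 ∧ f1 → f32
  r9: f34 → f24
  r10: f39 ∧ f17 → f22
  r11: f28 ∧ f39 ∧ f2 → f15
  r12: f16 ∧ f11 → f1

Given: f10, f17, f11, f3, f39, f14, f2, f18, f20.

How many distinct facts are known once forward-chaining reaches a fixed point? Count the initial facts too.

18

Round 1: r1 [f18 ∧ f39 ∧ f17 → f12]; r4 [f17 → f31]; r6 [f14 ∧ f11 → f28]; r10 [f39 ∧ f17 → f22]. Adds f12, f31, f28, f22.
Round 2: r5 [f12 → f38]; r11 [f28 ∧ f39 ∧ f2 → f15]. Adds f38, f15.
Round 3: r2 [f28 ∧ f15 → f30]; r3 [f15 ∧ f12 ∧ f22 → f1]. Adds f30, f1.
Round 4: r8 [f20 ∧ f1 → f32]. Adds f32.
Closure: {f1, f10, f11, f12, f14, f15, f17, f18, f2, f20, f22, f28, f3, f30, f31, f32, f38, f39} — 18 facts.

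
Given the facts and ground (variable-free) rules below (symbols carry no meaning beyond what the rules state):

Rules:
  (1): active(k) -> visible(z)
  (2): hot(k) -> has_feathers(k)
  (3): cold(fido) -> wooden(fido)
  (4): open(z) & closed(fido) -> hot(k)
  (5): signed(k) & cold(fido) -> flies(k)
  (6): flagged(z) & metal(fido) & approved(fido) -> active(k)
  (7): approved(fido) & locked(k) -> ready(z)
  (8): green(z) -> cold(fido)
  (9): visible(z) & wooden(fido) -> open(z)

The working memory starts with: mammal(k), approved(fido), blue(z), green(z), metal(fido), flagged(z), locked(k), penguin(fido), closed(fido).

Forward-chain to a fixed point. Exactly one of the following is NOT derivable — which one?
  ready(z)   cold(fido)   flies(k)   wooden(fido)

Round 1: (6) [flagged(z) & metal(fido) & approved(fido) -> active(k)]; (7) [approved(fido) & locked(k) -> ready(z)]; (8) [green(z) -> cold(fido)]. Adds active(k), ready(z), cold(fido).
Round 2: (1) [active(k) -> visible(z)]; (3) [cold(fido) -> wooden(fido)]. Adds visible(z), wooden(fido).
Round 3: (9) [visible(z) & wooden(fido) -> open(z)]. Adds open(z).
Round 4: (4) [open(z) & closed(fido) -> hot(k)]. Adds hot(k).
Round 5: (2) [hot(k) -> has_feathers(k)]. Adds has_feathers(k).
Derived: wooden(fido) (round 2), ready(z) (round 1), cold(fido) (round 1). flies(k) never appears in any round.

flies(k)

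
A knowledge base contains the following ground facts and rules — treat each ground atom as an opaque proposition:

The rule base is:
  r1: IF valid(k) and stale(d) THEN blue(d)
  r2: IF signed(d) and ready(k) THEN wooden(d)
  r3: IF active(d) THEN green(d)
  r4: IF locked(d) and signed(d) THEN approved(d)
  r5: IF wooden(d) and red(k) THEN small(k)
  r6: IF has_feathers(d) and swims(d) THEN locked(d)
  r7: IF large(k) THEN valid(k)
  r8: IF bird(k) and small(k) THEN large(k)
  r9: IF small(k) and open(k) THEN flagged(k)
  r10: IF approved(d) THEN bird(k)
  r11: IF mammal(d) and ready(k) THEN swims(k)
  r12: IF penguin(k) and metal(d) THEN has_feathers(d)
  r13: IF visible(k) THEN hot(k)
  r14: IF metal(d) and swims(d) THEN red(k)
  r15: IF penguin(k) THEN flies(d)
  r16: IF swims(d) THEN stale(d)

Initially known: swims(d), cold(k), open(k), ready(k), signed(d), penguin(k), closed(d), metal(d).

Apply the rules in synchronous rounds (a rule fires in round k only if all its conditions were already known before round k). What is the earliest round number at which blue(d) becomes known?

Round 1 fires r2, r12, r14, r15, r16, giving wooden(d), has_feathers(d), red(k), flies(d), stale(d).
Round 2 fires r5, r6, giving small(k), locked(d).
Round 3 fires r4, r9, giving approved(d), flagged(k).
Round 4 fires r10, giving bird(k).
Round 5 fires r8, giving large(k).
Round 6 fires r7, giving valid(k).
Round 7 fires r1, giving blue(d).
blue(d) first appears in round 7.

7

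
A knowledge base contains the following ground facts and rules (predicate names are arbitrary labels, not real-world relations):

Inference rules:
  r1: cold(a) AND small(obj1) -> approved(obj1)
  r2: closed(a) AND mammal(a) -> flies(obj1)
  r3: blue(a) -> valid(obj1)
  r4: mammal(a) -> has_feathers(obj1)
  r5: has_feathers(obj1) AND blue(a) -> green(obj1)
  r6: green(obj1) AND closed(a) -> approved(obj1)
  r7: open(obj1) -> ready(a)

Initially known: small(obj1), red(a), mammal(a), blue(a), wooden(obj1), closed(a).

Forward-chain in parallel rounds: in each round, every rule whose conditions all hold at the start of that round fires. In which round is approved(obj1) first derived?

Round 1: r2 [closed(a) AND mammal(a) -> flies(obj1)]; r3 [blue(a) -> valid(obj1)]; r4 [mammal(a) -> has_feathers(obj1)]. Adds flies(obj1), valid(obj1), has_feathers(obj1).
Round 2: r5 [has_feathers(obj1) AND blue(a) -> green(obj1)]. Adds green(obj1).
Round 3: r6 [green(obj1) AND closed(a) -> approved(obj1)]. Adds approved(obj1).
approved(obj1) first appears in round 3.

3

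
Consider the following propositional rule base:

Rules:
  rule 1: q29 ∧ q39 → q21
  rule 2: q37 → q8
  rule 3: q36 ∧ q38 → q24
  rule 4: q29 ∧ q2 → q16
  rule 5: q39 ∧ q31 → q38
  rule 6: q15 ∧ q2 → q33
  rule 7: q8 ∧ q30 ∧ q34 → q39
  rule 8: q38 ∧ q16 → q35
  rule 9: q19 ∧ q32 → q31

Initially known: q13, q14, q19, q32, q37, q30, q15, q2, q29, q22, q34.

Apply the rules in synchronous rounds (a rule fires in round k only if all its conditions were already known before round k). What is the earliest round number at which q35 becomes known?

4

Round 1: rule 2 [q37 → q8]; rule 4 [q29 ∧ q2 → q16]; rule 6 [q15 ∧ q2 → q33]; rule 9 [q19 ∧ q32 → q31]. Adds q8, q16, q33, q31.
Round 2: rule 7 [q8 ∧ q30 ∧ q34 → q39]. Adds q39.
Round 3: rule 1 [q29 ∧ q39 → q21]; rule 5 [q39 ∧ q31 → q38]. Adds q21, q38.
Round 4: rule 8 [q38 ∧ q16 → q35]. Adds q35.
q35 first appears in round 4.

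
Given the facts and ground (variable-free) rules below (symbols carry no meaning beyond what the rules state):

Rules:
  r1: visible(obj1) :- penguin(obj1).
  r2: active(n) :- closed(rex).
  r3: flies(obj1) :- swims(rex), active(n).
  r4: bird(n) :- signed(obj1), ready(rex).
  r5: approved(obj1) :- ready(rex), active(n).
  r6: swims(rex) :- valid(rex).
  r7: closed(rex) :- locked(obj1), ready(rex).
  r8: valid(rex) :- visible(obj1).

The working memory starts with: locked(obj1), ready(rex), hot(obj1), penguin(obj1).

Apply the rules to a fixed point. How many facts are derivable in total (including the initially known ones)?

11

Round 1: r1 [visible(obj1) :- penguin(obj1).]; r7 [closed(rex) :- locked(obj1), ready(rex).]. Adds visible(obj1), closed(rex).
Round 2: r2 [active(n) :- closed(rex).]; r8 [valid(rex) :- visible(obj1).]. Adds active(n), valid(rex).
Round 3: r5 [approved(obj1) :- ready(rex), active(n).]; r6 [swims(rex) :- valid(rex).]. Adds approved(obj1), swims(rex).
Round 4: r3 [flies(obj1) :- swims(rex), active(n).]. Adds flies(obj1).
Closure: {active(n), approved(obj1), closed(rex), flies(obj1), hot(obj1), locked(obj1), penguin(obj1), ready(rex), swims(rex), valid(rex), visible(obj1)} — 11 facts.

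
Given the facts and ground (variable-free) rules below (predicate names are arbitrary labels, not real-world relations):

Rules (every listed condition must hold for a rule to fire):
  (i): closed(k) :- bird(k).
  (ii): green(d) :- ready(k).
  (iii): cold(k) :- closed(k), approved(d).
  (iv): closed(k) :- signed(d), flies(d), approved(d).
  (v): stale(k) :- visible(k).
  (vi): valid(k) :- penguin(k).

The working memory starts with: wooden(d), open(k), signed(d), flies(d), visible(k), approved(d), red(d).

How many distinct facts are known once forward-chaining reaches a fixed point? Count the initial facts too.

Round 1 — (iv), (v), derive closed(k), stale(k).
Round 2 — (iii), derive cold(k).
Closure: {approved(d), closed(k), cold(k), flies(d), open(k), red(d), signed(d), stale(k), visible(k), wooden(d)} — 10 facts.

10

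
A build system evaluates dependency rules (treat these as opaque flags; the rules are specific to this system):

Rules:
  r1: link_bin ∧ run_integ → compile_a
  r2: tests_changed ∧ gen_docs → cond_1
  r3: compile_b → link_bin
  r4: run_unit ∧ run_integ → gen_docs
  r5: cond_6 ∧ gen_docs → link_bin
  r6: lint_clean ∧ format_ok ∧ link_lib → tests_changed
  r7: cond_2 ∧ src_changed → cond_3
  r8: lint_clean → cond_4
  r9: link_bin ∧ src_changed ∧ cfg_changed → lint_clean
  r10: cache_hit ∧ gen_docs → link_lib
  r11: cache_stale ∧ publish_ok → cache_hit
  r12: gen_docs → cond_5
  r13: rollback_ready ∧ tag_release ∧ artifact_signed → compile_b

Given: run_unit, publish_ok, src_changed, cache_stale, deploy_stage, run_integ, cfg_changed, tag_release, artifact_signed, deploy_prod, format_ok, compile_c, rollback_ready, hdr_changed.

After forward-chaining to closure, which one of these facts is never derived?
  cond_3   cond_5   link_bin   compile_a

Round 1 fires r4, r11, r13, giving gen_docs, cache_hit, compile_b.
Round 2 fires r3, r10, r12, giving link_bin, link_lib, cond_5.
Round 3 fires r1, r9, giving compile_a, lint_clean.
Round 4 fires r6, r8, giving tests_changed, cond_4.
Round 5 fires r2, giving cond_1.
Derived: cond_5 (round 2), compile_a (round 3), link_bin (round 2). cond_3 never appears in any round.

cond_3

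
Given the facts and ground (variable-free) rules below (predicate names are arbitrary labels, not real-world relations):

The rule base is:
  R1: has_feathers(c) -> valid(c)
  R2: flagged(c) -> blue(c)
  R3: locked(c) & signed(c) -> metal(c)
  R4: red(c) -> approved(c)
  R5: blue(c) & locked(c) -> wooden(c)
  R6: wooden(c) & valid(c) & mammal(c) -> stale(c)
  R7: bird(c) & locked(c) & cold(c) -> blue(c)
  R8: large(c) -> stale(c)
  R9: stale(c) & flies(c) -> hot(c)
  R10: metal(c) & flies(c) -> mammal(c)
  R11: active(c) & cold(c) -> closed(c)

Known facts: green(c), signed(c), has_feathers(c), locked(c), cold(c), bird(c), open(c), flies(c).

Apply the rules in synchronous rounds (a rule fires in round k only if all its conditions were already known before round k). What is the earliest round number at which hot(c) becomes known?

4

Round 1: R1 [has_feathers(c) -> valid(c)]; R3 [locked(c) & signed(c) -> metal(c)]; R7 [bird(c) & locked(c) & cold(c) -> blue(c)]. New: valid(c), metal(c), blue(c).
Round 2: R5 [blue(c) & locked(c) -> wooden(c)]; R10 [metal(c) & flies(c) -> mammal(c)]. New: wooden(c), mammal(c).
Round 3: R6 [wooden(c) & valid(c) & mammal(c) -> stale(c)]. New: stale(c).
Round 4: R9 [stale(c) & flies(c) -> hot(c)]. New: hot(c).
hot(c) first appears in round 4.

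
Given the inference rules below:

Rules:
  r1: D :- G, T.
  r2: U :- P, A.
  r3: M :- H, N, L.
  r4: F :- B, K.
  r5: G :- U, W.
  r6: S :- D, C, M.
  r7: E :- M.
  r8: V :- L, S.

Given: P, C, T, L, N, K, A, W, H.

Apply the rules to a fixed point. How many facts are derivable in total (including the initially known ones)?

16

Round 1 — r2, r3, derive U, M.
Round 2 — r5, r7, derive G, E.
Round 3 — r1, derive D.
Round 4 — r6, derive S.
Round 5 — r8, derive V.
Closure: {A, C, D, E, G, H, K, L, M, N, P, S, T, U, V, W} — 16 facts.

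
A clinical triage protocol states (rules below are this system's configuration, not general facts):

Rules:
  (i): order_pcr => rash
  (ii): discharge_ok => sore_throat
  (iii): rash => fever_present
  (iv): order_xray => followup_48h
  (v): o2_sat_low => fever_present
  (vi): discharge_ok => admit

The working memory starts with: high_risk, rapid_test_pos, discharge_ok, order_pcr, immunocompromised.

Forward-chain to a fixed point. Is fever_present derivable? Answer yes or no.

yes

Round 1: (i) [order_pcr => rash]; (ii) [discharge_ok => sore_throat]; (vi) [discharge_ok => admit]. New: rash, sore_throat, admit.
Round 2: (iii) [rash => fever_present]. New: fever_present.
fever_present appears in round 2, so it is derivable.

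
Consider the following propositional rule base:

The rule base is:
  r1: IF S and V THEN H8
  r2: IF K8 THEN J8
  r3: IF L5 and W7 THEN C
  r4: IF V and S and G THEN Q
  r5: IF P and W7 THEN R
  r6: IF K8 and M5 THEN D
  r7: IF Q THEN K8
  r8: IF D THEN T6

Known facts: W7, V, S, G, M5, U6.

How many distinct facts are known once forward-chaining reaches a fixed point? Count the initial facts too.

12

Round 1 — r1, r4, derive H8, Q.
Round 2 — r7, derive K8.
Round 3 — r2, r6, derive J8, D.
Round 4 — r8, derive T6.
Closure: {D, G, H8, J8, K8, M5, Q, S, T6, U6, V, W7} — 12 facts.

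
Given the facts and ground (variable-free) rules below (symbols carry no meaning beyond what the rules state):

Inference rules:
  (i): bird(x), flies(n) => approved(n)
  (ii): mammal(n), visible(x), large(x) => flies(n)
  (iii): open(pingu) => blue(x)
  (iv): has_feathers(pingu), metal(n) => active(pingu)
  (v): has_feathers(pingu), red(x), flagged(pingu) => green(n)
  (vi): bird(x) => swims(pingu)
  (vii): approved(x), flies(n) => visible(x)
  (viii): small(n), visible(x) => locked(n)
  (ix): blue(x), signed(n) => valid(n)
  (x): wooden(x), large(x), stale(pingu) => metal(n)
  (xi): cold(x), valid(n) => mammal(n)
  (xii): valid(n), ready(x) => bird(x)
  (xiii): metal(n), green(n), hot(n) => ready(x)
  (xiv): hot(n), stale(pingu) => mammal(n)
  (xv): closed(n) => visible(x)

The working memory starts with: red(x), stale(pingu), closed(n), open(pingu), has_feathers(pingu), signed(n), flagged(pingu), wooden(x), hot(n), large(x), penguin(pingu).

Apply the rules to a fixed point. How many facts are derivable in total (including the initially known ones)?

23

Round 1 fires (iii), (v), (x), (xiv), (xv), giving blue(x), green(n), metal(n), mammal(n), visible(x).
Round 2 fires (ii), (iv), (ix), (xiii), giving flies(n), active(pingu), valid(n), ready(x).
Round 3 fires (xii), giving bird(x).
Round 4 fires (i), (vi), giving approved(n), swims(pingu).
Closure: {active(pingu), approved(n), bird(x), blue(x), closed(n), flagged(pingu), flies(n), green(n), has_feathers(pingu), hot(n), large(x), mammal(n), metal(n), open(pingu), penguin(pingu), ready(x), red(x), signed(n), stale(pingu), swims(pingu), valid(n), visible(x), wooden(x)} — 23 facts.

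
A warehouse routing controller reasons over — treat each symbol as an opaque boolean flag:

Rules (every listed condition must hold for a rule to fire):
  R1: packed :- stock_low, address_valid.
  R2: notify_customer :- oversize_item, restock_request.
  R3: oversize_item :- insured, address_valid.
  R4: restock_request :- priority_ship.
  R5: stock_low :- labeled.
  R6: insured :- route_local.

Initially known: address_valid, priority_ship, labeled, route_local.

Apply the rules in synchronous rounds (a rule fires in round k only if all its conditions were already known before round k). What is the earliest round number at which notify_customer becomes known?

Round 1 — R4, R5, R6, derive restock_request, stock_low, insured.
Round 2 — R1, R3, derive packed, oversize_item.
Round 3 — R2, derive notify_customer.
notify_customer first appears in round 3.

3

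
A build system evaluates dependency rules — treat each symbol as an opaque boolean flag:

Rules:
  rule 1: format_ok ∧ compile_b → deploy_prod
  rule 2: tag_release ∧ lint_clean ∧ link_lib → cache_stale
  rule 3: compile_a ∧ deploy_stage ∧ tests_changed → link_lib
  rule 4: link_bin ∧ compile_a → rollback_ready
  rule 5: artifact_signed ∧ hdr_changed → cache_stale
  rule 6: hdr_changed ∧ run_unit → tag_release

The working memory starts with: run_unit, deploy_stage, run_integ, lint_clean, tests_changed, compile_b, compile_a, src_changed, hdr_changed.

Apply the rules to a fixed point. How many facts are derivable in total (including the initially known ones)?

Round 1 fires rule 3, rule 6, giving link_lib, tag_release.
Round 2 fires rule 2, giving cache_stale.
Closure: {cache_stale, compile_a, compile_b, deploy_stage, hdr_changed, link_lib, lint_clean, run_integ, run_unit, src_changed, tag_release, tests_changed} — 12 facts.

12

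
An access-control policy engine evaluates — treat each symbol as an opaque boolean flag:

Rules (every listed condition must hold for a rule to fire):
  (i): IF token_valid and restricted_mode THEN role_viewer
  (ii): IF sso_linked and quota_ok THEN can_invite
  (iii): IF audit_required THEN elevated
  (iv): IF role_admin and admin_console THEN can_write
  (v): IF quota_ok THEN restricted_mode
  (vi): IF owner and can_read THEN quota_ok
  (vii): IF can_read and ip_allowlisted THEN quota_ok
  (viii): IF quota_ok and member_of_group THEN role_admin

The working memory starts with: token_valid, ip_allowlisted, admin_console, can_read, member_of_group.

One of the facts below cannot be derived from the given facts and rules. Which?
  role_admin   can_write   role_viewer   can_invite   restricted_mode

can_invite

[1] (vii) [IF can_read and ip_allowlisted THEN quota_ok]. ⇒ new: quota_ok.
[2] (v) [IF quota_ok THEN restricted_mode]; (viii) [IF quota_ok and member_of_group THEN role_admin]. ⇒ new: restricted_mode, role_admin.
[3] (i) [IF token_valid and restricted_mode THEN role_viewer]; (iv) [IF role_admin and admin_console THEN can_write]. ⇒ new: role_viewer, can_write.
Derived: can_write (round 3), restricted_mode (round 2), role_admin (round 2), role_viewer (round 3). can_invite never appears in any round.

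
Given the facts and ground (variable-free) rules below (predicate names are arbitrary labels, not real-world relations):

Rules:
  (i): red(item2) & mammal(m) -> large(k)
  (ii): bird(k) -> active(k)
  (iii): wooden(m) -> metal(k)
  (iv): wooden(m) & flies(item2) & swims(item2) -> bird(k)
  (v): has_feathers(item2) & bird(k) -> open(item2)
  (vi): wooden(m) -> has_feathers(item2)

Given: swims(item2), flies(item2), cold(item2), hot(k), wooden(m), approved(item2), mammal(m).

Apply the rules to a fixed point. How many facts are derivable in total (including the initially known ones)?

Round 1: (iii) [wooden(m) -> metal(k)]; (iv) [wooden(m) & flies(item2) & swims(item2) -> bird(k)]; (vi) [wooden(m) -> has_feathers(item2)]. Adds metal(k), bird(k), has_feathers(item2).
Round 2: (ii) [bird(k) -> active(k)]; (v) [has_feathers(item2) & bird(k) -> open(item2)]. Adds active(k), open(item2).
Closure: {active(k), approved(item2), bird(k), cold(item2), flies(item2), has_feathers(item2), hot(k), mammal(m), metal(k), open(item2), swims(item2), wooden(m)} — 12 facts.

12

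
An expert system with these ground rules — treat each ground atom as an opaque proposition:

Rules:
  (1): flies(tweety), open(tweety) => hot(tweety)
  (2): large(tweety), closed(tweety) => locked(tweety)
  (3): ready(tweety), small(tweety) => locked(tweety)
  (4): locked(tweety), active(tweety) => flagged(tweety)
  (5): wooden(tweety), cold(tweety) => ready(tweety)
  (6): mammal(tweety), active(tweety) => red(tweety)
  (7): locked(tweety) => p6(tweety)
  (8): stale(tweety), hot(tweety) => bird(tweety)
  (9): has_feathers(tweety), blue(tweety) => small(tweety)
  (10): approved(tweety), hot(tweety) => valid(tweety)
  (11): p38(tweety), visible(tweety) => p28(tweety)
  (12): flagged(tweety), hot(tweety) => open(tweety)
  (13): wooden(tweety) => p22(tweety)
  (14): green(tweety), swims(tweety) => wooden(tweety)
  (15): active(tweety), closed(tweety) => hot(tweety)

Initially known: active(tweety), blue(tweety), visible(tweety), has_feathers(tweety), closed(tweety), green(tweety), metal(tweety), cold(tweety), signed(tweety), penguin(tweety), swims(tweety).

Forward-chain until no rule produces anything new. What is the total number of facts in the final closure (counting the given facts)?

[1] (9) [has_feathers(tweety), blue(tweety) => small(tweety)]; (14) [green(tweety), swims(tweety) => wooden(tweety)]; (15) [active(tweety), closed(tweety) => hot(tweety)]. ⇒ new: small(tweety), wooden(tweety), hot(tweety).
[2] (5) [wooden(tweety), cold(tweety) => ready(tweety)]; (13) [wooden(tweety) => p22(tweety)]. ⇒ new: ready(tweety), p22(tweety).
[3] (3) [ready(tweety), small(tweety) => locked(tweety)]. ⇒ new: locked(tweety).
[4] (4) [locked(tweety), active(tweety) => flagged(tweety)]; (7) [locked(tweety) => p6(tweety)]. ⇒ new: flagged(tweety), p6(tweety).
[5] (12) [flagged(tweety), hot(tweety) => open(tweety)]. ⇒ new: open(tweety).
Closure: {active(tweety), blue(tweety), closed(tweety), cold(tweety), flagged(tweety), green(tweety), has_feathers(tweety), hot(tweety), locked(tweety), metal(tweety), open(tweety), p22(tweety), p6(tweety), penguin(tweety), ready(tweety), signed(tweety), small(tweety), swims(tweety), visible(tweety), wooden(tweety)} — 20 facts.

20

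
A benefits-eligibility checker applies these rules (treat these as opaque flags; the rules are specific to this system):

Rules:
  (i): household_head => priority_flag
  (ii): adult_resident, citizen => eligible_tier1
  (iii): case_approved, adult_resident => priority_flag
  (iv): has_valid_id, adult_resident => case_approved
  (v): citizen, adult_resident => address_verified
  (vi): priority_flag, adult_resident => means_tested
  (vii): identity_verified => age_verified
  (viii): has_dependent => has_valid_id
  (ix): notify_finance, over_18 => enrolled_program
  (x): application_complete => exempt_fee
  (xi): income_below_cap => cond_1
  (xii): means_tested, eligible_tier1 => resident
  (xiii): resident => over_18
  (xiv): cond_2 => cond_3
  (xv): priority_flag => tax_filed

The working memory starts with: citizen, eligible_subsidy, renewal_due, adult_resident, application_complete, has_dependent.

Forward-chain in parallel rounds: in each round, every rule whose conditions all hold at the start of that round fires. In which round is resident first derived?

5

Round 1: (ii) [adult_resident, citizen => eligible_tier1]; (v) [citizen, adult_resident => address_verified]; (viii) [has_dependent => has_valid_id]; (x) [application_complete => exempt_fee]. Adds eligible_tier1, address_verified, has_valid_id, exempt_fee.
Round 2: (iv) [has_valid_id, adult_resident => case_approved]. Adds case_approved.
Round 3: (iii) [case_approved, adult_resident => priority_flag]. Adds priority_flag.
Round 4: (vi) [priority_flag, adult_resident => means_tested]; (xv) [priority_flag => tax_filed]. Adds means_tested, tax_filed.
Round 5: (xii) [means_tested, eligible_tier1 => resident]. Adds resident.
resident first appears in round 5.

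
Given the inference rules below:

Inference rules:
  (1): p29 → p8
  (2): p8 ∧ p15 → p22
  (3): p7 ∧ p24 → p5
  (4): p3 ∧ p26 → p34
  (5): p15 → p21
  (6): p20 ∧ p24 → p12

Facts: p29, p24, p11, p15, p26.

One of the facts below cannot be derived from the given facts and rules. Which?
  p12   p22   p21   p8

p12

[1] (1) [p29 → p8]; (5) [p15 → p21]. ⇒ new: p8, p21.
[2] (2) [p8 ∧ p15 → p22]. ⇒ new: p22.
Derived: p22 (round 2), p8 (round 1), p21 (round 1). p12 never appears in any round.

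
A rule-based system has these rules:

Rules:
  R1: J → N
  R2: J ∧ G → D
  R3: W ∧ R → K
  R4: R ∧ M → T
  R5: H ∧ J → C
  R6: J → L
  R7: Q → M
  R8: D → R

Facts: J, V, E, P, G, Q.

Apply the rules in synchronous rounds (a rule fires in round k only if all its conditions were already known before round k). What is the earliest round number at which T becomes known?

[1] R1 [J → N]; R2 [J ∧ G → D]; R6 [J → L]; R7 [Q → M]. ⇒ new: N, D, L, M.
[2] R8 [D → R]. ⇒ new: R.
[3] R4 [R ∧ M → T]. ⇒ new: T.
T first appears in round 3.

3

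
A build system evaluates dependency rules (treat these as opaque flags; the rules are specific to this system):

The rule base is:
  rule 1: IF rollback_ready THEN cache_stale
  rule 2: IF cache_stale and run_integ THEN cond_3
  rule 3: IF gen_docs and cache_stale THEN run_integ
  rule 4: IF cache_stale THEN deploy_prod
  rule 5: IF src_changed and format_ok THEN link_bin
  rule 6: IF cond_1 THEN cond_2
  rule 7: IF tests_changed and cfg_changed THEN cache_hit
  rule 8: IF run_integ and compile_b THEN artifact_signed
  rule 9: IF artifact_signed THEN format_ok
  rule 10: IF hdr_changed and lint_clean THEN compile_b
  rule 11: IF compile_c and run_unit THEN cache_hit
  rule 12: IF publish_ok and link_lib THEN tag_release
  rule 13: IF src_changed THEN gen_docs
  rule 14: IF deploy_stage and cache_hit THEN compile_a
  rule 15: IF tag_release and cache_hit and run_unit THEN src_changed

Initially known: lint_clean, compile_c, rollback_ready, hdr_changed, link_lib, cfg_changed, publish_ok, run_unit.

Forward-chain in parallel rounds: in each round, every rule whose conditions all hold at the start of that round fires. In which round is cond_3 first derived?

5

Round 1 fires rule 1, rule 10, rule 11, rule 12, giving cache_stale, compile_b, cache_hit, tag_release.
Round 2 fires rule 4, rule 15, giving deploy_prod, src_changed.
Round 3 fires rule 13, giving gen_docs.
Round 4 fires rule 3, giving run_integ.
Round 5 fires rule 2, rule 8, giving cond_3, artifact_signed.
cond_3 first appears in round 5.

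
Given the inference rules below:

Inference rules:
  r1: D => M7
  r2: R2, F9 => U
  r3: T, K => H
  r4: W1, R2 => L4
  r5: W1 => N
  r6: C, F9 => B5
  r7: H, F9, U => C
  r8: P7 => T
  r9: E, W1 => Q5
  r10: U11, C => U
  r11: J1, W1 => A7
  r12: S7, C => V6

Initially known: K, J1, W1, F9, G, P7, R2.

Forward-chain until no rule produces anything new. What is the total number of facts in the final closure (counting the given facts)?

Round 1: r2 [R2, F9 => U]; r4 [W1, R2 => L4]; r5 [W1 => N]; r8 [P7 => T]; r11 [J1, W1 => A7]. New: U, L4, N, T, A7.
Round 2: r3 [T, K => H]. New: H.
Round 3: r7 [H, F9, U => C]. New: C.
Round 4: r6 [C, F9 => B5]. New: B5.
Closure: {A7, B5, C, F9, G, H, J1, K, L4, N, P7, R2, T, U, W1} — 15 facts.

15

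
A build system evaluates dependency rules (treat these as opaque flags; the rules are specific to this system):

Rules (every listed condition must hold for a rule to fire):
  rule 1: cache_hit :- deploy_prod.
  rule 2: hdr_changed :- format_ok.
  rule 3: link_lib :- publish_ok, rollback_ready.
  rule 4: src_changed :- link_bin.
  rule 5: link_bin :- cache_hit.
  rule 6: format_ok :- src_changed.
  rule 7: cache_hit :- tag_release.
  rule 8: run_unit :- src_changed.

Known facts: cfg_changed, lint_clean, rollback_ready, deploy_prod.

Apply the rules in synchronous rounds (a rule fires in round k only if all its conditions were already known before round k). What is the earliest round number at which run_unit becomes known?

4

Round 1 fires rule 1, giving cache_hit.
Round 2 fires rule 5, giving link_bin.
Round 3 fires rule 4, giving src_changed.
Round 4 fires rule 6, rule 8, giving format_ok, run_unit.
run_unit first appears in round 4.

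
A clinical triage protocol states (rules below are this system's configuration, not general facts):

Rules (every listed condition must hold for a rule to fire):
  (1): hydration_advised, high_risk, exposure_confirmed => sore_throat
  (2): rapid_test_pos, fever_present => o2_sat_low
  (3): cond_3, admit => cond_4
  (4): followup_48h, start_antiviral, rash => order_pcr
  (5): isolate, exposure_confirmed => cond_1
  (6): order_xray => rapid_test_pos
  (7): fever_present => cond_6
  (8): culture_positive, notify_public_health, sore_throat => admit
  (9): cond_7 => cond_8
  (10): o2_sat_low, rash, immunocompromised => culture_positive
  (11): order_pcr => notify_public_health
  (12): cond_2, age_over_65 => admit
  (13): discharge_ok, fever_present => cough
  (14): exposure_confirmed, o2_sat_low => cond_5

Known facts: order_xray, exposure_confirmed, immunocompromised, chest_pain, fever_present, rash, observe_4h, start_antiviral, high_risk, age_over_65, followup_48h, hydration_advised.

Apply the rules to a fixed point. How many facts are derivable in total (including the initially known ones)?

21

[1] (1) [hydration_advised, high_risk, exposure_confirmed => sore_throat]; (4) [followup_48h, start_antiviral, rash => order_pcr]; (6) [order_xray => rapid_test_pos]; (7) [fever_present => cond_6]. ⇒ new: sore_throat, order_pcr, rapid_test_pos, cond_6.
[2] (2) [rapid_test_pos, fever_present => o2_sat_low]; (11) [order_pcr => notify_public_health]. ⇒ new: o2_sat_low, notify_public_health.
[3] (10) [o2_sat_low, rash, immunocompromised => culture_positive]; (14) [exposure_confirmed, o2_sat_low => cond_5]. ⇒ new: culture_positive, cond_5.
[4] (8) [culture_positive, notify_public_health, sore_throat => admit]. ⇒ new: admit.
Closure: {admit, age_over_65, chest_pain, cond_5, cond_6, culture_positive, exposure_confirmed, fever_present, followup_48h, high_risk, hydration_advised, immunocompromised, notify_public_health, o2_sat_low, observe_4h, order_pcr, order_xray, rapid_test_pos, rash, sore_throat, start_antiviral} — 21 facts.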